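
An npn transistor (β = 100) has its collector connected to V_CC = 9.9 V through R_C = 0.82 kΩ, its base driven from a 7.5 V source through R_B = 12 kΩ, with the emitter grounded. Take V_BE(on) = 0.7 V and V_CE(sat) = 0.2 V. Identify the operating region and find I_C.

saturation; I_C ≈ 12 mA

Assume active: I_B = (7.5 − 0.7)/12 = 0.567 mA, giving I_C = β·I_B = 56.7 mA.
But then V_CE = 9.9 − 56.7×0.82 = -36.6 V < V_CE(sat) = 0.2 V — impossible in the active region.
So the transistor is saturated. With V_CE = 0.2 V, I_C = (V_CC − 0.2)/R_C = 9.7/0.82 = 11.8 mA.
Check: β·I_B = 56.7 mA > I_C = 11.8 mA, confirming saturation.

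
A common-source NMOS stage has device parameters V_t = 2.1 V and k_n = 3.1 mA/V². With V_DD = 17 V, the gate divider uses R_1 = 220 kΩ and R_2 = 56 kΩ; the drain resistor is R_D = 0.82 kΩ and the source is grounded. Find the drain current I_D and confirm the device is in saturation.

V_G = V_DD·R_2/(R_1+R_2) = 17×56/276 = 3.45 V. With the source grounded, V_GS = V_G = 3.45 V.
Assume saturation: I_D = (k_n/2)(V_GS − V_t)² = (3.1/2)×(3.45 − 2.1)² = 1.55×1.35² = 2.82 mA.
V_DS = V_DD − I_D·R_D = 17 − 2.82×0.82 = 14.7 V.
Saturation requires V_DS ≥ V_GS − V_t = 1.35 V; 14.7 ≥ 1.35 ✓.

I_D ≈ 2.8 mA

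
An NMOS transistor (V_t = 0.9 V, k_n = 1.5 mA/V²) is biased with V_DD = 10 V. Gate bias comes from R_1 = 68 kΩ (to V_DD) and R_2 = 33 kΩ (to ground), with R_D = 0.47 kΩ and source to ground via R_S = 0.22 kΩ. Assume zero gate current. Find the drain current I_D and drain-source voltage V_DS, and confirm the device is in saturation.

V_G = V_DD·R_2/(R_1+R_2) = 10×33/101 = 3.27 V.
Assume saturation: I_D = (k_n/2)(V_GS − V_t)² with V_GS = V_G − I_D·R_S = 3.27 − 0.22·I_D.
Substituting gives 0.0363·I_D² − 1.78·I_D + 4.2 = 0, with roots I_D = 2.49 or 46.6 mA.
The root I_D = 46.6 mA gives V_GS = -6.98 V ≤ V_t, so take I_D = 2.49 mA.
Then V_GS = 2.72 V and V_DS = V_DD − I_D(R_D+R_S) = 10 − 2.49×0.69 = 8.28 V.
Saturation requires V_DS ≥ V_GS − V_t = 1.82 V; 8.28 ≥ 1.82 ✓.

I_D ≈ 2.5 mA, V_DS ≈ 8.3 V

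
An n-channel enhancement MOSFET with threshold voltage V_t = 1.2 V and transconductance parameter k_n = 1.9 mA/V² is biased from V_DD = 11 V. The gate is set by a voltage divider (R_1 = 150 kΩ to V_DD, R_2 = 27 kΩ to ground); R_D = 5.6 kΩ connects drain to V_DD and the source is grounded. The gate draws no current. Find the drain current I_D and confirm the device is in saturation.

V_G = V_DD·R_2/(R_1+R_2) = 11×27/177 = 1.68 V. With the source grounded, V_GS = V_G = 1.68 V.
Assume saturation: I_D = (k_n/2)(V_GS − V_t)² = (1.9/2)×(1.68 − 1.2)² = 0.95×0.478² = 0.217 mA.
V_DS = V_DD − I_D·R_D = 11 − 0.217×5.6 = 9.78 V.
Saturation requires V_DS ≥ V_GS − V_t = 0.478 V; 9.78 ≥ 0.478 ✓.

I_D ≈ 0.22 mA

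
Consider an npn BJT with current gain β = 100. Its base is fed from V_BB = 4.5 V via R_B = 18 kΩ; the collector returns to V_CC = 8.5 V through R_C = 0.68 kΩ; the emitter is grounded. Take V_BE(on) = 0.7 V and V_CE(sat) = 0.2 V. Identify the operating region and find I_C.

saturation; I_C ≈ 12 mA

Assume active: I_B = (4.5 − 0.7)/18 = 0.211 mA, giving I_C = β·I_B = 21.1 mA.
But then V_CE = 8.5 − 21.1×0.68 = -5.86 V < V_CE(sat) = 0.2 V — impossible in the active region.
So the transistor is saturated. With V_CE = 0.2 V, I_C = (V_CC − 0.2)/R_C = 8.3/0.68 = 12.2 mA.
Check: β·I_B = 21.1 mA > I_C = 12.2 mA, confirming saturation.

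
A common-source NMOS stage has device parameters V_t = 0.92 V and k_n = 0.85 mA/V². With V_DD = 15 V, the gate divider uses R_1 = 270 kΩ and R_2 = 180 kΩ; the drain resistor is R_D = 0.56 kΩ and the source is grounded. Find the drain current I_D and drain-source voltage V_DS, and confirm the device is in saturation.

V_G = V_DD·R_2/(R_1+R_2) = 15×180/450 = 6 V. With the source grounded, V_GS = V_G = 6 V.
Assume saturation: I_D = (k_n/2)(V_GS − V_t)² = (0.85/2)×(6 − 0.92)² = 0.425×5.08² = 11 mA.
V_DS = V_DD − I_D·R_D = 15 − 11×0.56 = 8.86 V.
Saturation requires V_DS ≥ V_GS − V_t = 5.08 V; 8.86 ≥ 5.08 ✓.

I_D ≈ 11 mA, V_DS ≈ 8.9 V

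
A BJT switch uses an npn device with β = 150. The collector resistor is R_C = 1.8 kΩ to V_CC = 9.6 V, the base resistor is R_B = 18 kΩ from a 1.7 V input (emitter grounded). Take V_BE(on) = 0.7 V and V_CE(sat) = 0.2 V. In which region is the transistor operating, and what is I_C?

saturation; I_C ≈ 5.2 mA

Assume active: I_B = (1.7 − 0.7)/18 = 0.0556 mA, giving I_C = β·I_B = 8.33 mA.
But then V_CE = 9.6 − 8.33×1.8 = -5.4 V < V_CE(sat) = 0.2 V — impossible in the active region.
So the transistor is saturated. With V_CE = 0.2 V, I_C = (V_CC − 0.2)/R_C = 9.4/1.8 = 5.22 mA.
Check: β·I_B = 8.33 mA > I_C = 5.22 mA, confirming saturation.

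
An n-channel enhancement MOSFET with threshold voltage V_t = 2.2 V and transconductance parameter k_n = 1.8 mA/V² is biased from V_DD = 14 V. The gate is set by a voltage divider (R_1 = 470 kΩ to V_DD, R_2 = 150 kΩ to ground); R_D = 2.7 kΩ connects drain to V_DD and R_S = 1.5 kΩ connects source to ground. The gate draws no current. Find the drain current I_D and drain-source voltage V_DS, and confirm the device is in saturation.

V_G = V_DD·R_2/(R_1+R_2) = 14×150/620 = 3.39 V.
Assume saturation: I_D = (k_n/2)(V_GS − V_t)² with V_GS = V_G − I_D·R_S = 3.39 − 1.5·I_D.
Substituting gives 2.03·I_D² − 4.21·I_D + 1.27 = 0, with roots I_D = 0.366 or 1.71 mA.
The root I_D = 1.71 mA gives V_GS = 0.821 V ≤ V_t, so take I_D = 0.366 mA.
Then V_GS = 2.84 V and V_DS = V_DD − I_D(R_D+R_S) = 14 − 0.366×4.2 = 12.5 V.
Saturation requires V_DS ≥ V_GS − V_t = 0.638 V; 12.5 ≥ 0.638 ✓.

I_D ≈ 0.37 mA, V_DS ≈ 12 V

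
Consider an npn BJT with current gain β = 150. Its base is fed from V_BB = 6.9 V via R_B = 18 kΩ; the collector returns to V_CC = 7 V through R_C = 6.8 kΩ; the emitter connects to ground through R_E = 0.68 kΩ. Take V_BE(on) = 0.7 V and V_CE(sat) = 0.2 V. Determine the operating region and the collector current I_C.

saturation; I_C ≈ 0.88 mA

Assume active: I_B = (6.9 − 0.7)/(18 + 151×0.68) = 0.0514 mA, I_C = β·I_B = 7.71 mA.
Then V_CE = 7 − 7.71×6.8 − 7.76×0.68 = -50.7 V < 0.2 V — the active assumption fails.
Re-solve with V_CE = 0.2 V. KCL at the emitter: V_E/R_E = (V_BB−0.7−V_E)/R_B + (V_CC−0.2−V_E)/R_C, giving V_E = 0.804 V.
I_C = (V_CC − 0.2 − V_E)/R_C = (6.8 − 0.804)/6.8 = 0.882 mA.
Check: I_B = (6.2 − 0.804)/18 = 0.3 mA, and β·I_B = 45 mA > I_C, confirming saturation.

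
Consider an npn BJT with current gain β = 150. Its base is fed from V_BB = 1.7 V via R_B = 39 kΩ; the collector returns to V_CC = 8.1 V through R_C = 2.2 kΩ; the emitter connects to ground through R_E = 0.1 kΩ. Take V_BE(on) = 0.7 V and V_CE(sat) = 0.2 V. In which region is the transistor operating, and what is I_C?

Assume active. Base-emitter loop: I_B = (V_BB − V_BE)/(R_B + (β+1)R_E) = (1.7 − 0.7)/(39 + 151×0.1) = 0.0185 mA.
I_C = β·I_B = 150×0.0185 = 2.77 mA.
V_CE = V_CC − I_C·R_C − I_E·R_E = 8.1 − 2.77×2.2 − 2.79×0.1 = 1.72 V > V_CE(sat), so the active-region assumption holds.

active; I_C ≈ 2.8 mA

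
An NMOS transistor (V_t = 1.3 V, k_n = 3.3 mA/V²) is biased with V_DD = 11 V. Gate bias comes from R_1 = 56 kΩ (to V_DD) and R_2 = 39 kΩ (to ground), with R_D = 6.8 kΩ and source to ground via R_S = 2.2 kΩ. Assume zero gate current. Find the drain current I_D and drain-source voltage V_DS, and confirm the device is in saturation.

I_D ≈ 1.1 mA, V_DS ≈ 1.2 V

V_G = V_DD·R_2/(R_1+R_2) = 11×39/95 = 4.52 V.
Assume saturation: I_D = (k_n/2)(V_GS − V_t)² with V_GS = V_G − I_D·R_S = 4.52 − 2.2·I_D.
Substituting gives 7.99·I_D² − 24.3·I_D + 17.1 = 0, with roots I_D = 1.09 or 1.96 mA.
The root I_D = 1.96 mA gives V_GS = 0.211 V ≤ V_t, so take I_D = 1.09 mA.
Then V_GS = 2.11 V and V_DS = V_DD − I_D(R_D+R_S) = 11 − 1.09×9 = 1.17 V.
Saturation requires V_DS ≥ V_GS − V_t = 0.814 V; 1.17 ≥ 0.814 ✓.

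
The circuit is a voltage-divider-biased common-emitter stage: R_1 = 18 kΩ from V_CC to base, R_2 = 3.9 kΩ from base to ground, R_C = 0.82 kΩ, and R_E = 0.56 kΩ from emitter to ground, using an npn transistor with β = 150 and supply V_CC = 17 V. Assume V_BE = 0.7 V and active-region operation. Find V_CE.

Thevenize the base divider: V_Th = V_CC·R_2/(R_1+R_2) = 17×3.9/21.9 = 3.03 V, R_Th = R_1‖R_2 = 3.21 kΩ.
Base-emitter loop: V_Th = I_B·R_Th + V_BE + (β+1)I_B·R_E, so I_B = (3.03 − 0.7) / (3.21 + 151×0.56) = 0.0265 mA.
I_C = β·I_B = 150×0.0265 = 3.98 mA, and I_E = (β+1)I_B = 4 mA.
V_CE = V_CC − I_C·R_C − I_E·R_E = 17 − 3.98×0.82 − 4×0.56 = 11.5 V.
V_CE = 11.5 V > 0.2 V confirms active-region operation.

V_CE ≈ 11 V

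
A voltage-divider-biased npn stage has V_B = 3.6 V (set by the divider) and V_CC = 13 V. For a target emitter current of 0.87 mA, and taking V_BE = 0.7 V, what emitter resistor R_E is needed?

V_E = V_B − V_BE = 3.6 − 0.7 = 2.9 V.
R_E = V_E / I_E = 2.9 / 0.87 = 3.33 kΩ.

R_E ≈ 3.3 kΩ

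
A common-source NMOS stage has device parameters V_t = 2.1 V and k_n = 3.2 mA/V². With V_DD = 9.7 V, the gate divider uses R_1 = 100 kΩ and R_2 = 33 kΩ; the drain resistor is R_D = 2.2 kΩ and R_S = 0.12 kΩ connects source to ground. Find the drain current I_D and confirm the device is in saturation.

I_D ≈ 0.14 mA

V_G = V_DD·R_2/(R_1+R_2) = 9.7×33/133 = 2.41 V.
Assume saturation: I_D = (k_n/2)(V_GS − V_t)² with V_GS = V_G − I_D·R_S = 2.41 − 0.12·I_D.
Substituting gives 0.023·I_D² − 1.12·I_D + 0.151 = 0, with roots I_D = 0.135 or 48.4 mA.
The root I_D = 48.4 mA gives V_GS = -3.4 V ≤ V_t, so take I_D = 0.135 mA.
Then V_GS = 2.39 V and V_DS = V_DD − I_D(R_D+R_S) = 9.7 − 0.135×2.32 = 9.39 V.
Saturation requires V_DS ≥ V_GS − V_t = 0.291 V; 9.39 ≥ 0.291 ✓.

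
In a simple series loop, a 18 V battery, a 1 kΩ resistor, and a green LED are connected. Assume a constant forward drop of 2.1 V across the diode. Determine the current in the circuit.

KVL around the loop: 18 = V_D + I·R = 2.1 + I × 1 kΩ.
So I = (18 − 2.1) / 1 kΩ = 15.9 / 1 = 15.9 mA.

I ≈ 16 mA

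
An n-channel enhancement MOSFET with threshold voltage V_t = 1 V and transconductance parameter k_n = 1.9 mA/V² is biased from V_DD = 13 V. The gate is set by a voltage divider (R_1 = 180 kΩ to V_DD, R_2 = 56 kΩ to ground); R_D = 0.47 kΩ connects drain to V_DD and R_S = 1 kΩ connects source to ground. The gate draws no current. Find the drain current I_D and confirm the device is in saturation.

V_G = V_DD·R_2/(R_1+R_2) = 13×56/236 = 3.08 V.
Assume saturation: I_D = (k_n/2)(V_GS − V_t)² with V_GS = V_G − I_D·R_S = 3.08 − 1·I_D.
Substituting gives 0.95·I_D² − 4.96·I_D + 4.13 = 0, with roots I_D = 1.04 or 4.18 mA.
The root I_D = 4.18 mA gives V_GS = -1.1 V ≤ V_t, so take I_D = 1.04 mA.
Then V_GS = 2.05 V and V_DS = V_DD − I_D(R_D+R_S) = 13 − 1.04×1.47 = 11.5 V.
Saturation requires V_DS ≥ V_GS − V_t = 1.05 V; 11.5 ≥ 1.05 ✓.

I_D ≈ 1 mA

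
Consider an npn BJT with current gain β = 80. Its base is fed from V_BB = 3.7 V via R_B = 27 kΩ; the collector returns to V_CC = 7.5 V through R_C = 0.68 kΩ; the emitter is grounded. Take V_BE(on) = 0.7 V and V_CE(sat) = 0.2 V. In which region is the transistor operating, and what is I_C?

Assume active. Base-emitter loop: I_B = (V_BB − V_BE)/R_B = (3.7 − 0.7)/27 = 0.111 mA.
I_C = β·I_B = 80×0.111 = 8.89 mA.
V_CE = V_CC − I_C·R_C = 7.5 − 8.89×0.68 = 1.46 V > V_CE(sat), so the active-region assumption holds.

active; I_C ≈ 8.9 mA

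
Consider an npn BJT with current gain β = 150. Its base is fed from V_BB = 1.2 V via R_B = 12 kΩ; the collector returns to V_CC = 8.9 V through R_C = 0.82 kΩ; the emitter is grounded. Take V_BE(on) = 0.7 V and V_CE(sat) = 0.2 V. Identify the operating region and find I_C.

Assume active. Base-emitter loop: I_B = (V_BB − V_BE)/R_B = (1.2 − 0.7)/12 = 0.0417 mA.
I_C = β·I_B = 150×0.0417 = 6.25 mA.
V_CE = V_CC − I_C·R_C = 8.9 − 6.25×0.82 = 3.78 V > V_CE(sat), so the active-region assumption holds.

active; I_C ≈ 6.2 mA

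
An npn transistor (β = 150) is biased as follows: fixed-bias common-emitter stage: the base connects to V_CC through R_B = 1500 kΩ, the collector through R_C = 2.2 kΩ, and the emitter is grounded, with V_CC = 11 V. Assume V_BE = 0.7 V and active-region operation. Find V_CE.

Base loop: V_CC = I_B·R_B + V_BE, so I_B = (11 − 0.7)/1500 kΩ = 0.00687 mA.
In the active region I_C = β·I_B = 150 × 0.00687 = 1.03 mA.
Collector loop: V_CE = V_CC − I_C·R_C = 11 − 1.03×2.2 = 8.73 V.
Since V_CE = 8.73 V > V_CE(sat) ≈ 0.2 V, the transistor is in the active region as assumed.

V_CE ≈ 8.7 V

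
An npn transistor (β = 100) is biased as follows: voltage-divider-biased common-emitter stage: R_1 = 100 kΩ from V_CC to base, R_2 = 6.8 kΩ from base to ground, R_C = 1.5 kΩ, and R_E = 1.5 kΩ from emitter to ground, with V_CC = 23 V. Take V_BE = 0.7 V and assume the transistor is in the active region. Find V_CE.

V_CE ≈ 22 V

Thevenize the base divider: V_Th = V_CC·R_2/(R_1+R_2) = 23×6.8/107 = 1.46 V, R_Th = R_1‖R_2 = 6.37 kΩ.
Base-emitter loop: V_Th = I_B·R_Th + V_BE + (β+1)I_B·R_E, so I_B = (1.46 − 0.7) / (6.37 + 101×1.5) = 0.00484 mA.
I_C = β·I_B = 100×0.00484 = 0.484 mA, and I_E = (β+1)I_B = 0.489 mA.
V_CE = V_CC − I_C·R_C − I_E·R_E = 23 − 0.484×1.5 − 0.489×1.5 = 21.5 V.
V_CE = 21.5 V > 0.2 V confirms active-region operation.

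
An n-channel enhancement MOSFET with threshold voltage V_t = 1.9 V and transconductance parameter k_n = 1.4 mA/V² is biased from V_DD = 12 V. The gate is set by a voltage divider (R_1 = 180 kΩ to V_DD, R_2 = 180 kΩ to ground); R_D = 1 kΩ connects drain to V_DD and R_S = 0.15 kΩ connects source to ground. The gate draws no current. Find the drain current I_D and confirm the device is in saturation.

I_D ≈ 6.7 mA

V_G = V_DD·R_2/(R_1+R_2) = 12×180/360 = 6 V.
Assume saturation: I_D = (k_n/2)(V_GS − V_t)² with V_GS = V_G − I_D·R_S = 6 − 0.15·I_D.
Substituting gives 0.0158·I_D² − 1.86·I_D + 11.8 = 0, with roots I_D = 6.7 or 111 mA.
The root I_D = 111 mA gives V_GS = -10.7 V ≤ V_t, so take I_D = 6.7 mA.
Then V_GS = 4.99 V and V_DS = V_DD − I_D(R_D+R_S) = 12 − 6.7×1.15 = 4.29 V.
Saturation requires V_DS ≥ V_GS − V_t = 3.09 V; 4.29 ≥ 3.09 ✓.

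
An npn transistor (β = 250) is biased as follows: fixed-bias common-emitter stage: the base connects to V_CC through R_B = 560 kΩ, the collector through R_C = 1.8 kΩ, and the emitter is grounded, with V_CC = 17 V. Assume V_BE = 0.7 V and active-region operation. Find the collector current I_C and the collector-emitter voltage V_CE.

I_C ≈ 7.3 mA, V_CE ≈ 3.9 V

Base loop: V_CC = I_B·R_B + V_BE, so I_B = (17 − 0.7)/560 kΩ = 0.0291 mA.
In the active region I_C = β·I_B = 250 × 0.0291 = 7.28 mA.
Collector loop: V_CE = V_CC − I_C·R_C = 17 − 7.28×1.8 = 3.9 V.
Since V_CE = 3.9 V > V_CE(sat) ≈ 0.2 V, the transistor is in the active region as assumed.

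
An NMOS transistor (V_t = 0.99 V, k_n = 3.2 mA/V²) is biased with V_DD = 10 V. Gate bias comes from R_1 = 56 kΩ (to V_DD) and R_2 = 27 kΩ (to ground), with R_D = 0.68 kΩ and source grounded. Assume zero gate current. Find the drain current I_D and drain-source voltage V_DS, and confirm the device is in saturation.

V_G = V_DD·R_2/(R_1+R_2) = 10×27/83 = 3.25 V. With the source grounded, V_GS = V_G = 3.25 V.
Assume saturation: I_D = (k_n/2)(V_GS − V_t)² = (3.2/2)×(3.25 − 0.99)² = 1.6×2.26² = 8.19 mA.
V_DS = V_DD − I_D·R_D = 10 − 8.19×0.68 = 4.43 V.
Saturation requires V_DS ≥ V_GS − V_t = 2.26 V; 4.43 ≥ 2.26 ✓.

I_D ≈ 8.2 mA, V_DS ≈ 4.4 V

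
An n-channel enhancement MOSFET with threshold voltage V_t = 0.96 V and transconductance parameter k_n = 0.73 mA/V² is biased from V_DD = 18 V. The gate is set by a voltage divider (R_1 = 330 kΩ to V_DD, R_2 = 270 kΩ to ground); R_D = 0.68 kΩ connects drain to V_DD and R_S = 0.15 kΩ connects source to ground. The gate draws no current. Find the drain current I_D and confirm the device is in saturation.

I_D ≈ 11 mA

V_G = V_DD·R_2/(R_1+R_2) = 18×270/600 = 8.1 V.
Assume saturation: I_D = (k_n/2)(V_GS − V_t)² with V_GS = V_G − I_D·R_S = 8.1 − 0.15·I_D.
Substituting gives 0.00821·I_D² − 1.78·I_D + 18.6 = 0, with roots I_D = 11 or 206 mA.
The root I_D = 206 mA gives V_GS = -22.8 V ≤ V_t, so take I_D = 11 mA.
Then V_GS = 6.45 V and V_DS = V_DD − I_D(R_D+R_S) = 18 − 11×0.83 = 8.87 V.
Saturation requires V_DS ≥ V_GS − V_t = 5.49 V; 8.87 ≥ 5.49 ✓.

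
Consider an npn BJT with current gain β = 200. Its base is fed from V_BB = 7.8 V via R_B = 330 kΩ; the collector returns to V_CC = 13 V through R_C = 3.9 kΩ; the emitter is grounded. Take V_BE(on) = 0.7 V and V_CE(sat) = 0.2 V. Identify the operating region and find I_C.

Assume active: I_B = (7.8 − 0.7)/330 = 0.0215 mA, giving I_C = β·I_B = 4.3 mA.
But then V_CE = 13 − 4.3×3.9 = -3.78 V < V_CE(sat) = 0.2 V — impossible in the active region.
So the transistor is saturated. With V_CE = 0.2 V, I_C = (V_CC − 0.2)/R_C = 12.8/3.9 = 3.28 mA.
Check: β·I_B = 4.3 mA > I_C = 3.28 mA, confirming saturation.

saturation; I_C ≈ 3.3 mA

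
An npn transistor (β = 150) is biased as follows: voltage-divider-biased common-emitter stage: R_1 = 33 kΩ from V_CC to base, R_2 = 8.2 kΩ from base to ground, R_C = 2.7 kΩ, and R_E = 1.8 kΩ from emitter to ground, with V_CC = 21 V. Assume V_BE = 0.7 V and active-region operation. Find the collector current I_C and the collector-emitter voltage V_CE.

Thevenize the base divider: V_Th = V_CC·R_2/(R_1+R_2) = 21×8.2/41.2 = 4.18 V, R_Th = R_1‖R_2 = 6.57 kΩ.
Base-emitter loop: V_Th = I_B·R_Th + V_BE + (β+1)I_B·R_E, so I_B = (4.18 − 0.7) / (6.57 + 151×1.8) = 0.0125 mA.
I_C = β·I_B = 150×0.0125 = 1.88 mA, and I_E = (β+1)I_B = 1.89 mA.
V_CE = V_CC − I_C·R_C − I_E·R_E = 21 − 1.88×2.7 − 1.89×1.8 = 12.5 V.
V_CE = 12.5 V > 0.2 V confirms active-region operation.

I_C ≈ 1.9 mA, V_CE ≈ 13 V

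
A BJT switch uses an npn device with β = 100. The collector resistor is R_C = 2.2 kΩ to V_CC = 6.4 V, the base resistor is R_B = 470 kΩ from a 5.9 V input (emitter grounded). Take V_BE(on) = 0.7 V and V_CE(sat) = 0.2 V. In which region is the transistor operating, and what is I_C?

active; I_C ≈ 1.1 mA

Assume active. Base-emitter loop: I_B = (V_BB − V_BE)/R_B = (5.9 − 0.7)/470 = 0.0111 mA.
I_C = β·I_B = 100×0.0111 = 1.11 mA.
V_CE = V_CC − I_C·R_C = 6.4 − 1.11×2.2 = 3.97 V > V_CE(sat), so the active-region assumption holds.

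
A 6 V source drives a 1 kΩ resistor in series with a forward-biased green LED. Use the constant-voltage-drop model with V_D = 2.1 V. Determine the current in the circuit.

I ≈ 3.9 mA

KVL around the loop: 6 = V_D + I·R = 2.1 + I × 1 kΩ.
So I = (6 − 2.1) / 1 kΩ = 3.9 / 1 = 3.9 mA.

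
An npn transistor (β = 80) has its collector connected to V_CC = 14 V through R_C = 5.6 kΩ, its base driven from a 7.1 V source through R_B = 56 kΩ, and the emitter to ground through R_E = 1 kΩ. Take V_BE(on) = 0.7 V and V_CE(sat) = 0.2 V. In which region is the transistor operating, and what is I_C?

Assume active: I_B = (7.1 − 0.7)/(56 + 81×1) = 0.0467 mA, I_C = β·I_B = 3.74 mA.
Then V_CE = 14 − 3.74×5.6 − 3.78×1 = -10.7 V < 0.2 V — the active assumption fails.
Re-solve with V_CE = 0.2 V. KCL at the emitter: V_E/R_E = (V_BB−0.7−V_E)/R_B + (V_CC−0.2−V_E)/R_C, giving V_E = 2.16 V.
I_C = (V_CC − 0.2 − V_E)/R_C = (13.8 − 2.16)/5.6 = 2.08 mA.
Check: I_B = (6.4 − 2.16)/56 = 0.0758 mA, and β·I_B = 6.06 mA > I_C, confirming saturation.

saturation; I_C ≈ 2.1 mA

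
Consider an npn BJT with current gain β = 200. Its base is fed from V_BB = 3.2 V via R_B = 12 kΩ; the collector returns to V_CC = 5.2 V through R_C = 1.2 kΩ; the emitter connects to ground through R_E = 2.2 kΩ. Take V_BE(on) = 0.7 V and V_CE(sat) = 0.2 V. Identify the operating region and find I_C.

Assume active. Base-emitter loop: I_B = (V_BB − V_BE)/(R_B + (β+1)R_E) = (3.2 − 0.7)/(12 + 201×2.2) = 0.0055 mA.
I_C = β·I_B = 200×0.0055 = 1.1 mA.
V_CE = V_CC − I_C·R_C − I_E·R_E = 5.2 − 1.1×1.2 − 1.11×2.2 = 1.45 V > V_CE(sat), so the active-region assumption holds.

active; I_C ≈ 1.1 mA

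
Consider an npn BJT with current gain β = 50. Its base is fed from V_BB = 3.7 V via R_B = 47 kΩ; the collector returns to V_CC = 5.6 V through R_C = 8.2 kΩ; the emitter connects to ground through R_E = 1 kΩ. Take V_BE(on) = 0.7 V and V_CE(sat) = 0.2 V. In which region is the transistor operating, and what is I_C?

saturation; I_C ≈ 0.58 mA

Assume active: I_B = (3.7 − 0.7)/(47 + 51×1) = 0.0306 mA, I_C = β·I_B = 1.53 mA.
Then V_CE = 5.6 − 1.53×8.2 − 1.56×1 = -8.51 V < 0.2 V — the active assumption fails.
Re-solve with V_CE = 0.2 V. KCL at the emitter: V_E/R_E = (V_BB−0.7−V_E)/R_B + (V_CC−0.2−V_E)/R_C, giving V_E = 0.632 V.
I_C = (V_CC − 0.2 − V_E)/R_C = (5.4 − 0.632)/8.2 = 0.581 mA.
Check: I_B = (3 − 0.632)/47 = 0.0504 mA, and β·I_B = 2.52 mA > I_C, confirming saturation.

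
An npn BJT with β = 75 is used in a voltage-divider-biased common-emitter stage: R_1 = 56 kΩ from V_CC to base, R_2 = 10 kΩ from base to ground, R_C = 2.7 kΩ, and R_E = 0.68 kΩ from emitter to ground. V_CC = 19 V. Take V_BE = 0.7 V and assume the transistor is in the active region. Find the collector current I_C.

Thevenize the base divider: V_Th = V_CC·R_2/(R_1+R_2) = 19×10/66 = 2.88 V, R_Th = R_1‖R_2 = 8.48 kΩ.
Base-emitter loop: V_Th = I_B·R_Th + V_BE + (β+1)I_B·R_E, so I_B = (2.88 − 0.7) / (8.48 + 76×0.68) = 0.0362 mA.
I_C = β·I_B = 75×0.0362 = 2.72 mA, and I_E = (β+1)I_B = 2.75 mA.
V_CE = V_CC − I_C·R_C − I_E·R_E = 19 − 2.72×2.7 − 2.75×0.68 = 9.8 V.
V_CE = 9.8 V > 0.2 V confirms active-region operation.

I_C ≈ 2.7 mA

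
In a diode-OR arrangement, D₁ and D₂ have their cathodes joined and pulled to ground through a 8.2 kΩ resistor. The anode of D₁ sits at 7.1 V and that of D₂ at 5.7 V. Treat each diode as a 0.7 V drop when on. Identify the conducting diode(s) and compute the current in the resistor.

Assume both conduct. Then node N would need to be at both 7.1−0.7 = 6.4 V and 5.7−0.7 = 5 V, which is impossible.
Assume only D₁ conducts: V_N = 7.1 − 0.7 = 6.4 V, so I_R = 6.4/8.2 = 0.78 mA.
Check D₂: its anode-to-cathode voltage is 5.7 − 6.4 = -0.7 V < 0.7 V, so it is off. The assumption is consistent.

Only D₁ conducts; I_R ≈ 0.78 mA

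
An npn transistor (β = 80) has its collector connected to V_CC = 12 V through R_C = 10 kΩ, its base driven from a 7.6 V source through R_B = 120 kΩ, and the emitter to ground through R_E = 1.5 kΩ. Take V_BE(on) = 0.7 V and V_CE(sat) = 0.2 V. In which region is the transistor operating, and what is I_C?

Assume active: I_B = (7.6 − 0.7)/(120 + 81×1.5) = 0.0286 mA, I_C = β·I_B = 2.29 mA.
Then V_CE = 12 − 2.29×10 − 2.31×1.5 = -14.3 V < 0.2 V — the active assumption fails.
Re-solve with V_CE = 0.2 V. KCL at the emitter: V_E/R_E = (V_BB−0.7−V_E)/R_B + (V_CC−0.2−V_E)/R_C, giving V_E = 1.6 V.
I_C = (V_CC − 0.2 − V_E)/R_C = (11.8 − 1.6)/10 = 1.02 mA.
Check: I_B = (6.9 − 1.6)/120 = 0.0442 mA, and β·I_B = 3.54 mA > I_C, confirming saturation.

saturation; I_C ≈ 1 mA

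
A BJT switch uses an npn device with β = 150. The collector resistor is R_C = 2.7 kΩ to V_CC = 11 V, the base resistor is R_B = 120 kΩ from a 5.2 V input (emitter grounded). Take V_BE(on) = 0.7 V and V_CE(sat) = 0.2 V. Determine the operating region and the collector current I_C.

saturation; I_C ≈ 4 mA

Assume active: I_B = (5.2 − 0.7)/120 = 0.0375 mA, giving I_C = β·I_B = 5.62 mA.
But then V_CE = 11 − 5.62×2.7 = -4.19 V < V_CE(sat) = 0.2 V — impossible in the active region.
So the transistor is saturated. With V_CE = 0.2 V, I_C = (V_CC − 0.2)/R_C = 10.8/2.7 = 4 mA.
Check: β·I_B = 5.62 mA > I_C = 4 mA, confirming saturation.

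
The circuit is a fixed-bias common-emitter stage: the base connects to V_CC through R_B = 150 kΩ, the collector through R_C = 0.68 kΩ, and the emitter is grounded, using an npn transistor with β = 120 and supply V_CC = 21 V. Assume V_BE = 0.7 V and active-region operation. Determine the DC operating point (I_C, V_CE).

I_C ≈ 16 mA, V_CE ≈ 10 V

Base loop: V_CC = I_B·R_B + V_BE, so I_B = (21 − 0.7)/150 kΩ = 0.135 mA.
In the active region I_C = β·I_B = 120 × 0.135 = 16.2 mA.
Collector loop: V_CE = V_CC − I_C·R_C = 21 − 16.2×0.68 = 9.96 V.
Since V_CE = 9.96 V > V_CE(sat) ≈ 0.2 V, the transistor is in the active region as assumed.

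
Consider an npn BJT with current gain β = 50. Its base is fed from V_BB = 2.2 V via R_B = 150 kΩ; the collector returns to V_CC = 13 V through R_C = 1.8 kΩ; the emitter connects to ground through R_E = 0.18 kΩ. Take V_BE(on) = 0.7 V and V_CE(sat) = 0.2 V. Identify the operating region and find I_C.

active; I_C ≈ 0.47 mA

Assume active. Base-emitter loop: I_B = (V_BB − V_BE)/(R_B + (β+1)R_E) = (2.2 − 0.7)/(150 + 51×0.18) = 0.00942 mA.
I_C = β·I_B = 50×0.00942 = 0.471 mA.
V_CE = V_CC − I_C·R_C − I_E·R_E = 13 − 0.471×1.8 − 0.481×0.18 = 12.1 V > V_CE(sat), so the active-region assumption holds.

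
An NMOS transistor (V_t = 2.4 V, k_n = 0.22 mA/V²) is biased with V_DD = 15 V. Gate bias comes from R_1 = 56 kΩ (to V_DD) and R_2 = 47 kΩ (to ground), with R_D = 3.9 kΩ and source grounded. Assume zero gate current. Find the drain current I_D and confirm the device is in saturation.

V_G = V_DD·R_2/(R_1+R_2) = 15×47/103 = 6.84 V. With the source grounded, V_GS = V_G = 6.84 V.
Assume saturation: I_D = (k_n/2)(V_GS − V_t)² = (0.22/2)×(6.84 − 2.4)² = 0.11×4.44² = 2.17 mA.
V_DS = V_DD − I_D·R_D = 15 − 2.17×3.9 = 6.53 V.
Saturation requires V_DS ≥ V_GS − V_t = 4.44 V; 6.53 ≥ 4.44 ✓.

I_D ≈ 2.2 mA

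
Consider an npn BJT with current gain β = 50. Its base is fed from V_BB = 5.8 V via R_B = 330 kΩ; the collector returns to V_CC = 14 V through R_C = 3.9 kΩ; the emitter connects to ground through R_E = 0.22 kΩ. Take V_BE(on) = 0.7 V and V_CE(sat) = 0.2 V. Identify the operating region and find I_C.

Assume active. Base-emitter loop: I_B = (V_BB − V_BE)/(R_B + (β+1)R_E) = (5.8 − 0.7)/(330 + 51×0.22) = 0.0149 mA.
I_C = β·I_B = 50×0.0149 = 0.747 mA.
V_CE = V_CC − I_C·R_C − I_E·R_E = 14 − 0.747×3.9 − 0.762×0.22 = 10.9 V > V_CE(sat), so the active-region assumption holds.

active; I_C ≈ 0.75 mA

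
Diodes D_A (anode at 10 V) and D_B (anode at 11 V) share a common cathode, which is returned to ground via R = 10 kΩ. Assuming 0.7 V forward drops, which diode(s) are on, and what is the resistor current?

Assume both conduct. Then node N would need to be at both 10−0.7 = 9.3 V and 11−0.7 = 10.3 V, which is impossible.
Assume only D_B conducts: V_N = 11 − 0.7 = 10.3 V, so I_R = 10.3/10 = 1.03 mA.
Check D_A: its anode-to-cathode voltage is 10 − 10.3 = -0.3 V < 0.7 V, so it is off. The assumption is consistent.

Only D_B conducts; I_R ≈ 1 mA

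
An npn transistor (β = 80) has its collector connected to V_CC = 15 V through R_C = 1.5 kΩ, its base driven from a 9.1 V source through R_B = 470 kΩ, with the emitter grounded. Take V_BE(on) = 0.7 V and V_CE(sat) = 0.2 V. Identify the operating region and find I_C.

active; I_C ≈ 1.4 mA

Assume active. Base-emitter loop: I_B = (V_BB − V_BE)/R_B = (9.1 − 0.7)/470 = 0.0179 mA.
I_C = β·I_B = 80×0.0179 = 1.43 mA.
V_CE = V_CC − I_C·R_C = 15 − 1.43×1.5 = 12.9 V > V_CE(sat), so the active-region assumption holds.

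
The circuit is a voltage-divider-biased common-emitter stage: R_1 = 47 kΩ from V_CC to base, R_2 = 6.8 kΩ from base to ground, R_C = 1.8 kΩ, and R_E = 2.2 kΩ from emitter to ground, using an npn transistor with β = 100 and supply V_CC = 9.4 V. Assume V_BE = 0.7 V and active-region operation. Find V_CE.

Thevenize the base divider: V_Th = V_CC·R_2/(R_1+R_2) = 9.4×6.8/53.8 = 1.19 V, R_Th = R_1‖R_2 = 5.94 kΩ.
Base-emitter loop: V_Th = I_B·R_Th + V_BE + (β+1)I_B·R_E, so I_B = (1.19 − 0.7) / (5.94 + 101×2.2) = 0.00214 mA.
I_C = β·I_B = 100×0.00214 = 0.214 mA, and I_E = (β+1)I_B = 0.216 mA.
V_CE = V_CC − I_C·R_C − I_E·R_E = 9.4 − 0.214×1.8 − 0.216×2.2 = 8.54 V.
V_CE = 8.54 V > 0.2 V confirms active-region operation.

V_CE ≈ 8.5 V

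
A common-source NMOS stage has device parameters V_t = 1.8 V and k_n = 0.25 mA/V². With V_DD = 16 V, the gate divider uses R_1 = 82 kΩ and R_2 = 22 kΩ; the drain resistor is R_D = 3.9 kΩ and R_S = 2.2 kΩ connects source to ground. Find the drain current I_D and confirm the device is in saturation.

I_D ≈ 0.18 mA

V_G = V_DD·R_2/(R_1+R_2) = 16×22/104 = 3.38 V.
Assume saturation: I_D = (k_n/2)(V_GS − V_t)² with V_GS = V_G − I_D·R_S = 3.38 − 2.2·I_D.
Substituting gives 0.605·I_D² − 1.87·I_D + 0.314 = 0, with roots I_D = 0.178 or 2.92 mA.
The root I_D = 2.92 mA gives V_GS = -3.03 V ≤ V_t, so take I_D = 0.178 mA.
Then V_GS = 2.99 V and V_DS = V_DD − I_D(R_D+R_S) = 16 − 0.178×6.1 = 14.9 V.
Saturation requires V_DS ≥ V_GS − V_t = 1.19 V; 14.9 ≥ 1.19 ✓.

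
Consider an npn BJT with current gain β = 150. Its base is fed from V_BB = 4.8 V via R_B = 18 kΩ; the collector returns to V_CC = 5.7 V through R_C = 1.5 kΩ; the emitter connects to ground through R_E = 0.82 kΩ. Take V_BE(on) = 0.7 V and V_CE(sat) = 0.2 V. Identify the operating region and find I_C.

Assume active: I_B = (4.8 − 0.7)/(18 + 151×0.82) = 0.0289 mA, I_C = β·I_B = 4.34 mA.
Then V_CE = 5.7 − 4.34×1.5 − 4.37×0.82 = -4.38 V < 0.2 V — the active assumption fails.
Re-solve with V_CE = 0.2 V. KCL at the emitter: V_E/R_E = (V_BB−0.7−V_E)/R_B + (V_CC−0.2−V_E)/R_C, giving V_E = 2.01 V.
I_C = (V_CC − 0.2 − V_E)/R_C = (5.5 − 2.01)/1.5 = 2.33 mA.
Check: I_B = (4.1 − 2.01)/18 = 0.116 mA, and β·I_B = 17.5 mA > I_C, confirming saturation.

saturation; I_C ≈ 2.3 mA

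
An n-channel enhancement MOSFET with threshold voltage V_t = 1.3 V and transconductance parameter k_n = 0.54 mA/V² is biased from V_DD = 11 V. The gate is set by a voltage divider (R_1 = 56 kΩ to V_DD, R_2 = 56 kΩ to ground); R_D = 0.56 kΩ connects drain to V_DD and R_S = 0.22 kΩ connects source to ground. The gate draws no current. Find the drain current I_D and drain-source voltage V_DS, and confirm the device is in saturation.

I_D ≈ 3.3 mA, V_DS ≈ 8.4 V

V_G = V_DD·R_2/(R_1+R_2) = 11×56/112 = 5.5 V.
Assume saturation: I_D = (k_n/2)(V_GS − V_t)² with V_GS = V_G − I_D·R_S = 5.5 − 0.22·I_D.
Substituting gives 0.0131·I_D² − 1.5·I_D + 4.76 = 0, with roots I_D = 3.27 or 111 mA.
The root I_D = 111 mA gives V_GS = -19 V ≤ V_t, so take I_D = 3.27 mA.
Then V_GS = 4.78 V and V_DS = V_DD − I_D(R_D+R_S) = 11 − 3.27×0.78 = 8.45 V.
Saturation requires V_DS ≥ V_GS − V_t = 3.48 V; 8.45 ≥ 3.48 ✓.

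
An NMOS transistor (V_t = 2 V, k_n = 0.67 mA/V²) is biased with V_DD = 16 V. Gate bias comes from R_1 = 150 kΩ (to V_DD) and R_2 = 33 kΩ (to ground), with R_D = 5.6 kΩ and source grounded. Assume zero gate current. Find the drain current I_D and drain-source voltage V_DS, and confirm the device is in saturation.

I_D ≈ 0.26 mA, V_DS ≈ 15 V

V_G = V_DD·R_2/(R_1+R_2) = 16×33/183 = 2.89 V. With the source grounded, V_GS = V_G = 2.89 V.
Assume saturation: I_D = (k_n/2)(V_GS − V_t)² = (0.67/2)×(2.89 − 2)² = 0.335×0.885² = 0.263 mA.
V_DS = V_DD − I_D·R_D = 16 − 0.263×5.6 = 14.5 V.
Saturation requires V_DS ≥ V_GS − V_t = 0.885 V; 14.5 ≥ 0.885 ✓.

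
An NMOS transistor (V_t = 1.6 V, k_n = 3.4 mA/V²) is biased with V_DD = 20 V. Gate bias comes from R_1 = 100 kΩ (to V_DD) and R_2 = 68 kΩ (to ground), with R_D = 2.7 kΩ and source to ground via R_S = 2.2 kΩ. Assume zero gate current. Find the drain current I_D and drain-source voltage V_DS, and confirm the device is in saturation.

V_G = V_DD·R_2/(R_1+R_2) = 20×68/168 = 8.1 V.
Assume saturation: I_D = (k_n/2)(V_GS − V_t)² with V_GS = V_G − I_D·R_S = 8.1 − 2.2·I_D.
Substituting gives 8.23·I_D² − 49.6·I_D + 71.7 = 0, with roots I_D = 2.41 or 3.62 mA.
The root I_D = 3.62 mA gives V_GS = 0.142 V ≤ V_t, so take I_D = 2.41 mA.
Then V_GS = 2.79 V and V_DS = V_DD − I_D(R_D+R_S) = 20 − 2.41×4.9 = 8.19 V.
Saturation requires V_DS ≥ V_GS − V_t = 1.19 V; 8.19 ≥ 1.19 ✓.

I_D ≈ 2.4 mA, V_DS ≈ 8.2 V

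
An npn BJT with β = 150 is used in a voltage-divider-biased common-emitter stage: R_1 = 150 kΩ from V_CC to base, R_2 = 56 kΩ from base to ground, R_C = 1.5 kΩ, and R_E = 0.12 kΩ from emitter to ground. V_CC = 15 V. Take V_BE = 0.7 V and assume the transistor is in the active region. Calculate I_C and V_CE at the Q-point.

I_C ≈ 8.6 mA, V_CE ≈ 1.1 V

Thevenize the base divider: V_Th = V_CC·R_2/(R_1+R_2) = 15×56/206 = 4.08 V, R_Th = R_1‖R_2 = 40.8 kΩ.
Base-emitter loop: V_Th = I_B·R_Th + V_BE + (β+1)I_B·R_E, so I_B = (4.08 − 0.7) / (40.8 + 151×0.12) = 0.0573 mA.
I_C = β·I_B = 150×0.0573 = 8.6 mA, and I_E = (β+1)I_B = 8.66 mA.
V_CE = V_CC − I_C·R_C − I_E·R_E = 15 − 8.6×1.5 − 8.66×0.12 = 1.06 V.
V_CE = 1.06 V > 0.2 V confirms active-region operation.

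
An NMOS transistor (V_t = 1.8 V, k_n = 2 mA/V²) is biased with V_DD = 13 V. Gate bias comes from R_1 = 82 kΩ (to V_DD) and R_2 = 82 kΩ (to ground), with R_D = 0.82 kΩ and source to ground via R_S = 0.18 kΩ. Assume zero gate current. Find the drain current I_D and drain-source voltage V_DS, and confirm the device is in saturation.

V_G = V_DD·R_2/(R_1+R_2) = 13×82/164 = 6.5 V.
Assume saturation: I_D = (k_n/2)(V_GS − V_t)² with V_GS = V_G − I_D·R_S = 6.5 − 0.18·I_D.
Substituting gives 0.0324·I_D² − 2.69·I_D + 22.1 = 0, with roots I_D = 9.23 or 73.9 mA.
The root I_D = 73.9 mA gives V_GS = -6.79 V ≤ V_t, so take I_D = 9.23 mA.
Then V_GS = 4.84 V and V_DS = V_DD − I_D(R_D+R_S) = 13 − 9.23×1 = 3.77 V.
Saturation requires V_DS ≥ V_GS − V_t = 3.04 V; 3.77 ≥ 3.04 ✓.

I_D ≈ 9.2 mA, V_DS ≈ 3.8 V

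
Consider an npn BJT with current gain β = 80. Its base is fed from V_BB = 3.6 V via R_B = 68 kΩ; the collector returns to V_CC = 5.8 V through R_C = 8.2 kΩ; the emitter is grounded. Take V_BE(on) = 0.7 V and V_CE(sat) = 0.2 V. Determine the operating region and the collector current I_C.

saturation; I_C ≈ 0.68 mA

Assume active: I_B = (3.6 − 0.7)/68 = 0.0426 mA, giving I_C = β·I_B = 3.41 mA.
But then V_CE = 5.8 − 3.41×8.2 = -22.2 V < V_CE(sat) = 0.2 V — impossible in the active region.
So the transistor is saturated. With V_CE = 0.2 V, I_C = (V_CC − 0.2)/R_C = 5.6/8.2 = 0.683 mA.
Check: β·I_B = 3.41 mA > I_C = 0.683 mA, confirming saturation.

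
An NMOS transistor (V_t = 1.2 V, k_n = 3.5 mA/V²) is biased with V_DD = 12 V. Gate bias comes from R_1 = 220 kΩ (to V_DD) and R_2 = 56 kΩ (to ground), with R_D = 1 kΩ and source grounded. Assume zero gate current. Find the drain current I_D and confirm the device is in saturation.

V_G = V_DD·R_2/(R_1+R_2) = 12×56/276 = 2.43 V. With the source grounded, V_GS = V_G = 2.43 V.
Assume saturation: I_D = (k_n/2)(V_GS − V_t)² = (3.5/2)×(2.43 − 1.2)² = 1.75×1.23² = 2.67 mA.
V_DS = V_DD − I_D·R_D = 12 − 2.67×1 = 9.33 V.
Saturation requires V_DS ≥ V_GS − V_t = 1.23 V; 9.33 ≥ 1.23 ✓.

I_D ≈ 2.7 mA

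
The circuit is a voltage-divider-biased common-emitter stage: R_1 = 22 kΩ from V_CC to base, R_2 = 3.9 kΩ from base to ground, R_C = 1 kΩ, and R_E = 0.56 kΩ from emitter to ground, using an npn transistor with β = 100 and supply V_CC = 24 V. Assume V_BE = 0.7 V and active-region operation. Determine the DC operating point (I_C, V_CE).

I_C ≈ 4.9 mA, V_CE ≈ 16 V

Thevenize the base divider: V_Th = V_CC·R_2/(R_1+R_2) = 24×3.9/25.9 = 3.61 V, R_Th = R_1‖R_2 = 3.31 kΩ.
Base-emitter loop: V_Th = I_B·R_Th + V_BE + (β+1)I_B·R_E, so I_B = (3.61 − 0.7) / (3.31 + 101×0.56) = 0.0487 mA.
I_C = β·I_B = 100×0.0487 = 4.87 mA, and I_E = (β+1)I_B = 4.92 mA.
V_CE = V_CC − I_C·R_C − I_E·R_E = 24 − 4.87×1 − 4.92×0.56 = 16.4 V.
V_CE = 16.4 V > 0.2 V confirms active-region operation.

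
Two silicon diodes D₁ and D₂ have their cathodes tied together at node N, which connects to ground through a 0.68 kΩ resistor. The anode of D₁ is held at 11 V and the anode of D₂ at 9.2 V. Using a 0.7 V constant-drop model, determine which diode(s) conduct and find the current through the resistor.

Assume both conduct. Then node N would need to be at both 11−0.7 = 10.3 V and 9.2−0.7 = 8.5 V, which is impossible.
Assume only D₁ conducts: V_N = 11 − 0.7 = 10.3 V, so I_R = 10.3/0.68 = 15.1 mA.
Check D₂: its anode-to-cathode voltage is 9.2 − 10.3 = -1.1 V < 0.7 V, so it is off. The assumption is consistent.

Only D₁ conducts; I_R ≈ 15 mA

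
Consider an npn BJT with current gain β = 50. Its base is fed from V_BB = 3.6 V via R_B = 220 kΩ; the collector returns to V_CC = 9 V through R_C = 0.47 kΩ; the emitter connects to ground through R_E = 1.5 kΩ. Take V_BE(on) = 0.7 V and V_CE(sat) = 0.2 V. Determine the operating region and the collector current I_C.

active; I_C ≈ 0.49 mA

Assume active. Base-emitter loop: I_B = (V_BB − V_BE)/(R_B + (β+1)R_E) = (3.6 − 0.7)/(220 + 51×1.5) = 0.00978 mA.
I_C = β·I_B = 50×0.00978 = 0.489 mA.
V_CE = V_CC − I_C·R_C − I_E·R_E = 9 − 0.489×0.47 − 0.499×1.5 = 8.02 V > V_CE(sat), so the active-region assumption holds.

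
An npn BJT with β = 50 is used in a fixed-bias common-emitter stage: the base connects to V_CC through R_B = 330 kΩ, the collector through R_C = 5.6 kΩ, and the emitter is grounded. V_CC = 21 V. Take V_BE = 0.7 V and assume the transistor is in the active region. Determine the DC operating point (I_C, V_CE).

I_C ≈ 3.1 mA, V_CE ≈ 3.8 V

Base loop: V_CC = I_B·R_B + V_BE, so I_B = (21 − 0.7)/330 kΩ = 0.0615 mA.
In the active region I_C = β·I_B = 50 × 0.0615 = 3.08 mA.
Collector loop: V_CE = V_CC − I_C·R_C = 21 − 3.08×5.6 = 3.78 V.
Since V_CE = 3.78 V > V_CE(sat) ≈ 0.2 V, the transistor is in the active region as assumed.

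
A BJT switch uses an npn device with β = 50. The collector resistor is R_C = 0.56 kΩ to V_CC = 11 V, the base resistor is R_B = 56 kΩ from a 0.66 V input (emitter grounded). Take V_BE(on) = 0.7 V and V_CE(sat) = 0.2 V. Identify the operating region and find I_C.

V_BB = 0.66 V ≤ V_BE(on) = 0.7 V, so the base-emitter junction is not forward biased.
The transistor is in cutoff: I_B = I_C = 0.

cutoff; I_C ≈ 0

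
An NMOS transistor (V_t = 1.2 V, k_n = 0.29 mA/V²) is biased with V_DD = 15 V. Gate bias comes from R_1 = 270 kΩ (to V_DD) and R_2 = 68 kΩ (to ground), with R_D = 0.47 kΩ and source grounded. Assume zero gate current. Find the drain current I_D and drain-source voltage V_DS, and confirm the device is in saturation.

V_G = V_DD·R_2/(R_1+R_2) = 15×68/338 = 3.02 V. With the source grounded, V_GS = V_G = 3.02 V.
Assume saturation: I_D = (k_n/2)(V_GS − V_t)² = (0.29/2)×(3.02 − 1.2)² = 0.145×1.82² = 0.479 mA.
V_DS = V_DD − I_D·R_D = 15 − 0.479×0.47 = 14.8 V.
Saturation requires V_DS ≥ V_GS − V_t = 1.82 V; 14.8 ≥ 1.82 ✓.

I_D ≈ 0.48 mA, V_DS ≈ 15 V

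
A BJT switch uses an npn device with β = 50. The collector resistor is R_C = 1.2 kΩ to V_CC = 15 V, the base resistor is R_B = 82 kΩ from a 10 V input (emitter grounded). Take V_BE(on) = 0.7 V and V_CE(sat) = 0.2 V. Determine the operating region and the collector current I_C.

Assume active. Base-emitter loop: I_B = (V_BB − V_BE)/R_B = (10 − 0.7)/82 = 0.113 mA.
I_C = β·I_B = 50×0.113 = 5.67 mA.
V_CE = V_CC − I_C·R_C = 15 − 5.67×1.2 = 8.2 V > V_CE(sat), so the active-region assumption holds.

active; I_C ≈ 5.7 mA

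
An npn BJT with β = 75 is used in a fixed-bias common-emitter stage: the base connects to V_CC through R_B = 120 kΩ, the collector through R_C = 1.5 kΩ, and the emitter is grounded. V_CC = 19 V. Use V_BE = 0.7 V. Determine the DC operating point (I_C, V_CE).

Base loop: V_CC = I_B·R_B + V_BE, so I_B = (19 − 0.7)/120 kΩ = 0.152 mA.
In the active region I_C = β·I_B = 75 × 0.152 = 11.4 mA.
Collector loop: V_CE = V_CC − I_C·R_C = 19 − 11.4×1.5 = 1.84 V.
Since V_CE = 1.84 V > V_CE(sat) ≈ 0.2 V, the transistor is in the active region as assumed.

I_C ≈ 11 mA, V_CE ≈ 1.8 V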